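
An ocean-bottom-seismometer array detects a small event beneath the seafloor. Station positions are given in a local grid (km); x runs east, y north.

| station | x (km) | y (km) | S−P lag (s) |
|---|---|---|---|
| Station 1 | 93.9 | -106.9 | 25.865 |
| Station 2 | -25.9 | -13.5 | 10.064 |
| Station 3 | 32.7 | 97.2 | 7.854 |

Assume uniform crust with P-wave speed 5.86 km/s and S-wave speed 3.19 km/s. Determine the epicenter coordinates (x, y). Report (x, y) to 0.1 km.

Distance from S−P lag: d = Δt · v_P v_S / (v_P − v_S) = Δt · (5.86·3.19)/(5.86−3.19) ≈ 7.0013·Δt.
So d_Station 1 = 181.09, d_Station 2 = 70.46, d_Station 3 = 54.99 km.
Circle about each station: (x − 93.9)² + (y + 106.9)² = 181.09²; (x + 25.9)² + (y + 13.5)² = 70.46²; (x − 32.7)² + (y − 97.2)² = 54.99².
Subtracting pairs of circle equations eliminates x²+y² and gives linear equations (the radical axes):
-239.6 x + 186.8 y = 8437.22
-122.4 x + 408.2 y = 20042.00
Solving the 2×2 system: x ≈ 4.0, y ≈ 50.3 km.
Check against Station 1 (with the unrounded x, y): √((x − 93.9)²+(y + 106.9)²) = 181.09 ≈ 181.09 km. ✓

x ≈ 4.0 km, y ≈ 50.3 km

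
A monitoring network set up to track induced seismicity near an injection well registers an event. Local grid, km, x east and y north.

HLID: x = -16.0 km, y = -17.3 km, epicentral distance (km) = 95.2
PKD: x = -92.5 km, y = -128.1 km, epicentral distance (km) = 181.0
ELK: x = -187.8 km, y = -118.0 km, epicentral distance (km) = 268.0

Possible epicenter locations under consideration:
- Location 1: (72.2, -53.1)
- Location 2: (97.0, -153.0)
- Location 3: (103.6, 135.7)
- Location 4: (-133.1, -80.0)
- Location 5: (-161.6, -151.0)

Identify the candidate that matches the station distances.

For each candidate, compare |candidate − station| to the reported distance:
Location 1: residuals HLID 0.0, PKD 0.0, ELK 0.0 → max 0.0 km
Location 2: residuals HLID 81.4, PKD 10.1, ELK 18.9 → max 81.4 km
Location 3: residuals HLID 99.0, PKD 147.7, ELK 118.4 → max 147.7 km
Location 4: residuals HLID 37.6, PKD 118.1, ELK 201.4 → max 201.4 km
Location 5: residuals HLID 102.5, PKD 108.2, ELK 225.9 → max 225.9 km
Only Location 1 has all residuals ≈ 0.

Location 1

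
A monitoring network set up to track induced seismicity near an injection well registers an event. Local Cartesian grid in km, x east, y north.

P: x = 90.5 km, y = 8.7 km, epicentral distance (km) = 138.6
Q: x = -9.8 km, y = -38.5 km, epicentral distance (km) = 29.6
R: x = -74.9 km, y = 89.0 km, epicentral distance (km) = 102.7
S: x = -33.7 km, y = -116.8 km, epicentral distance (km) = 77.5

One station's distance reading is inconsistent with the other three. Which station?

R

Solve using three stations at a time. Using P, Q, S (subtract circle equations pairwise → linear system) gives (x, y) ≈ (-39.5, -39.5).
Distances from that point to each station vs reported:
  P: calculated 138.6 vs reported 138.6 → residual 0.0 km
  Q: calculated 29.7 vs reported 29.6 → residual 0.1 km
  R: calculated 133.3 vs reported 102.7 → residual 30.6 km
  S: calculated 77.5 vs reported 77.5 → residual 0.0 km
P, Q, S are mutually consistent (residuals ≈ 0); R is off by 30.6 km.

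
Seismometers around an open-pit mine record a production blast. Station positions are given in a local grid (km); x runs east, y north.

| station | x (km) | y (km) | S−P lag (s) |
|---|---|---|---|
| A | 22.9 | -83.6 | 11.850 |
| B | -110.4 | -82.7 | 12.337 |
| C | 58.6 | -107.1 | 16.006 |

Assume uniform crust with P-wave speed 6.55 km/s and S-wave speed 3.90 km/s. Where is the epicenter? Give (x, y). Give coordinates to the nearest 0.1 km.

Distance from S−P lag: d = Δt · v_P v_S / (v_P − v_S) = Δt · (6.55·3.90)/(6.55−3.90) ≈ 9.6396·Δt.
So d_A = 114.23, d_B = 118.92, d_C = 154.29 km.
Circle about each station: (x − 22.9)² + (y + 83.6)² = 114.23²; (x + 110.4)² + (y + 82.7)² = 118.92²; (x − 58.6)² + (y + 107.1)² = 154.29².
Subtracting the A equation from the B and C equations removes the quadratic terms:
-266.6 x + 1.8 y = 10420.61
71.4 x − 47.0 y = -3365.91
Solving the 2×2 system: x ≈ -39.0, y ≈ 12.4 km.

-39.0 km east, 12.4 km north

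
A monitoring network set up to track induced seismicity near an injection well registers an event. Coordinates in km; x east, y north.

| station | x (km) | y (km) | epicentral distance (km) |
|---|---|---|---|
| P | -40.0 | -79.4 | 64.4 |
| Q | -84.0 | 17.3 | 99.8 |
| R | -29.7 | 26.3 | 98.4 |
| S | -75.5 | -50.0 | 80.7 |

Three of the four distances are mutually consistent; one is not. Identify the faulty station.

R

Solve using three stations at a time. Using P, Q, S (subtract circle equations pairwise → linear system) gives (x, y) ≈ (3.1, -31.5).
Distances from that point to each station vs reported:
  P: calculated 64.4 vs reported 64.4 → residual 0.0 km
  Q: calculated 99.8 vs reported 99.8 → residual 0.0 km
  R: calculated 66.4 vs reported 98.4 → residual 32.0 km
  S: calculated 80.7 vs reported 80.7 → residual 0.0 km
P, Q, S are mutually consistent (residuals ≈ 0); R is off by 32.0 km.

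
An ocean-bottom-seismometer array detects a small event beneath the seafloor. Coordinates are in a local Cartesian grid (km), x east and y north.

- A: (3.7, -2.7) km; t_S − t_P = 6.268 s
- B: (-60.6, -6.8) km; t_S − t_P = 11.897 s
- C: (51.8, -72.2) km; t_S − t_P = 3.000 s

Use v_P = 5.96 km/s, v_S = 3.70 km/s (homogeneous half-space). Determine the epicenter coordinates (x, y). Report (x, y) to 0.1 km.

49.7 km east, -43.0 km north

Distance from S−P lag: d = Δt · v_P v_S / (v_P − v_S) = Δt · (5.96·3.70)/(5.96−3.70) ≈ 9.7575·Δt.
So d_A = 61.16, d_B = 116.09, d_C = 29.27 km.
Circle about each station: (x − 3.7)² + (y + 2.7)² = 61.16²; (x + 60.6)² + (y + 6.8)² = 116.09²; (x − 51.8)² + (y + 72.2)² = 29.27².
Subtracting the A equation from the B and C equations removes the quadratic terms:
-128.6 x − 8.2 y = -6038.72
96.2 x − 139.0 y = 10758.91
Solving the 2×2 system: x ≈ 49.7, y ≈ -43.0 km.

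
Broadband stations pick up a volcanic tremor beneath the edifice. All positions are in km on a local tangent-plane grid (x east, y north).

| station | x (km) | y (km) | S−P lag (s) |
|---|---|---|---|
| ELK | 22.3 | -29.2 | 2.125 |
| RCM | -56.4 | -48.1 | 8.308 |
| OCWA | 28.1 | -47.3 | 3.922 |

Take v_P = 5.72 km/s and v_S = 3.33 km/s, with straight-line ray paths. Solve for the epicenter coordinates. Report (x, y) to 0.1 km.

Distance from S−P lag: d = Δt · v_P v_S / (v_P − v_S) = Δt · (5.72·3.33)/(5.72−3.33) ≈ 7.9697·Δt.
So d_ELK = 16.94, d_RCM = 66.21, d_OCWA = 31.26 km.
Circle about each station: (x − 22.3)² + (y + 29.2)² = 16.94²; (x + 56.4)² + (y + 48.1)² = 66.21²; (x − 28.1)² + (y + 47.3)² = 31.26².
Subtracting the ELK equation from the RCM and OCWA equations removes the quadratic terms:
-157.4 x − 37.8 y = 47.84
11.6 x − 36.2 y = 986.75
Solving the 2×2 system: x ≈ 5.8, y ≈ -25.4 km.
Check against ELK (with the unrounded x, y): √((x − 22.3)²+(y + 29.2)²) = 16.94 ≈ 16.94 km. ✓

x ≈ 5.8 km, y ≈ -25.4 km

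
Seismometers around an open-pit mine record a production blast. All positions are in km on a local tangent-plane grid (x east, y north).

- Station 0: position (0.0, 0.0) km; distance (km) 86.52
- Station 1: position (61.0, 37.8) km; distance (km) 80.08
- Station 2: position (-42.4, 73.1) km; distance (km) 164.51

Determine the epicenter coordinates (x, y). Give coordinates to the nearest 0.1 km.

Circle about each station: x² + y² = 86.52²; (x − 61.0)² + (y − 37.8)² = 80.08²; (x + 42.4)² + (y − 73.1)² = 164.51².
Subtracting pairs of circle equations eliminates x²+y² and gives linear equations (the radical axes):
122.0 x + 75.6 y = 6222.74
-84.8 x + 146.2 y = -12436.46
Solving the 2×2 system: x ≈ 76.3, y ≈ -40.8 km.

x ≈ 76.3 km, y ≈ -40.8 km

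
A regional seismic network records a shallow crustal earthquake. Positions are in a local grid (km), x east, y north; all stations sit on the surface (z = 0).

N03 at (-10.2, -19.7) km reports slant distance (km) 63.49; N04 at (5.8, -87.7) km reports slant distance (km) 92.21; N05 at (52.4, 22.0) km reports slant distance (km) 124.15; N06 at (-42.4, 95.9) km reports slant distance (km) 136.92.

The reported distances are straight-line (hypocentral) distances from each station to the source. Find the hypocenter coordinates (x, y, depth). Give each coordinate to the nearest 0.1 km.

Each station gives a sphere (x−x_i)² + (y−y_i)² + z² = d_i² (stations at z=0).
Subtracting the N03 sphere from N04 and N05: z² cancels, leaving linear equations in x and y:
32.0 x − 136.0 y = 2761.10
125.2 x + 83.4 y = -8644.61
Solving: x ≈ -47.999, y ≈ -31.596 km (keep extra digits for the depth step; rounded: -48.0, -31.6).
Then from the N03 sphere: z² = 63.49² − (x + 10.2)² − (y + 19.7)² with x = -47.999, y = -31.596, so z ≈ 49.605 ≈ 49.6 km.
Check against N06 (with the unrounded solution): distance 136.92 ≈ 136.92 km. ✓

x ≈ -48.0 km, y ≈ -31.6 km, depth ≈ 49.6 km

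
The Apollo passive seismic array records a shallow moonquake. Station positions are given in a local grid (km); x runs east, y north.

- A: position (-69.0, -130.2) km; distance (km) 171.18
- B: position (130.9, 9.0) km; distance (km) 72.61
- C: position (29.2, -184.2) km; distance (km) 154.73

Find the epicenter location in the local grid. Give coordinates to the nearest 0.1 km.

x ≈ 74.0 km, y ≈ -36.1 km

Circle about each station: (x + 69.0)² + (y + 130.2)² = 171.18²; (x − 130.9)² + (y − 9.0)² = 72.61²; (x − 29.2)² + (y + 184.2)² = 154.73².
Subtracting the A equation from the B and C equations removes the quadratic terms:
399.8 x + 278.4 y = 19533.15
196.4 x − 108.0 y = 18430.46
Solving the 2×2 system: x ≈ 74.0, y ≈ -36.1 km.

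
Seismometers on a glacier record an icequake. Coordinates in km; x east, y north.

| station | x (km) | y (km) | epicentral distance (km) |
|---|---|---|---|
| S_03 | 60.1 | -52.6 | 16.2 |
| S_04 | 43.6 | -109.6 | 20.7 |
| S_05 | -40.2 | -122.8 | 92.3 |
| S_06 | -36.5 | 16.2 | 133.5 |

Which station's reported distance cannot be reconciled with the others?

S_03

Solve using three stations at a time. Using S_04, S_05, S_06 (subtract circle equations pairwise → linear system) gives (x, y) ≈ (45.7, -89.0).
Distances from that point to each station vs reported:
  S_03: calculated 39.1 vs reported 16.2 → residual 22.9 km
  S_04: calculated 20.7 vs reported 20.7 → residual 0.0 km
  S_05: calculated 92.3 vs reported 92.3 → residual 0.0 km
  S_06: calculated 133.5 vs reported 133.5 → residual 0.0 km
S_04, S_05, S_06 are mutually consistent (residuals ≈ 0); S_03 is off by 22.9 km.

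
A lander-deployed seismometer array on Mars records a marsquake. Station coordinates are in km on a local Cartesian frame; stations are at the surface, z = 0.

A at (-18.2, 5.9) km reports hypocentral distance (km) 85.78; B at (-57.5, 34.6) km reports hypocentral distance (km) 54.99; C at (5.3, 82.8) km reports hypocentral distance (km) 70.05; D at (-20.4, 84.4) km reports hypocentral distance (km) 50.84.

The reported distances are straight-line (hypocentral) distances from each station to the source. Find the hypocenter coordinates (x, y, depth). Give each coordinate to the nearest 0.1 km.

(-53.3, 74.6, 37.5)

Each station gives a sphere (x−x_i)² + (y−y_i)² + z² = d_i² (stations at z=0).
Subtracting the A sphere from B and C: z² cancels, leaving linear equations in x and y:
-78.6 x + 57.4 y = 8471.67
47.0 x + 153.8 y = 8969.09
Solving: x ≈ -53.300, y ≈ 74.605 km (keep extra digits for the depth step; rounded: -53.3, 74.6).
Then from the A sphere: z² = 85.78² − (x + 18.2)² − (y − 5.9)² with x = -53.300, y = 74.605, so z ≈ 37.494 ≈ 37.5 km.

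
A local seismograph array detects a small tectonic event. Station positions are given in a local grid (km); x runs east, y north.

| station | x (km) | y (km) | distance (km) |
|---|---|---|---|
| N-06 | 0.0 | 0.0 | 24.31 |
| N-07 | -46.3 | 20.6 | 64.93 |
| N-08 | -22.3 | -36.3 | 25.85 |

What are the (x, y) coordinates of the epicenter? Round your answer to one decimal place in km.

(0.6, -24.3)

Circle about each station: x² + y² = 24.31²; (x + 46.3)² + (y − 20.6)² = 64.93²; (x + 22.3)² + (y + 36.3)² = 25.85².
Subtracting the N-06 equation from the N-07 and N-08 equations removes the quadratic terms:
-92.6 x + 41.2 y = -1056.88
-44.6 x − 72.6 y = 1737.73
Solving the 2×2 system: x ≈ 0.6, y ≈ -24.3 km.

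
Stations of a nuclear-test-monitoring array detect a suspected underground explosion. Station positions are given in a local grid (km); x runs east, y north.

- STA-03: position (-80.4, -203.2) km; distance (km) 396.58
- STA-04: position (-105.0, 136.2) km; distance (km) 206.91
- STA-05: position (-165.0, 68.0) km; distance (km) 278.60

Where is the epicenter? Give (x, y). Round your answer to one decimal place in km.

Circle about each station: (x + 80.4)² + (y + 203.2)² = 396.58²; (x + 105.0)² + (y − 136.2)² = 206.91²; (x + 165.0)² + (y − 68.0)² = 278.60².
Subtracting the STA-03 equation from the STA-04 and STA-05 equations removes the quadratic terms:
-49.2 x + 678.8 y = 96284.99
-169.2 x + 542.4 y = 63752.34
Solving the 2×2 system: x ≈ 101.5, y ≈ 149.2 km.
Check against STA-03 (with the unrounded x, y): √((x + 80.4)²+(y + 203.2)²) = 396.59 ≈ 396.58 km. ✓

101.5 km east, 149.2 km north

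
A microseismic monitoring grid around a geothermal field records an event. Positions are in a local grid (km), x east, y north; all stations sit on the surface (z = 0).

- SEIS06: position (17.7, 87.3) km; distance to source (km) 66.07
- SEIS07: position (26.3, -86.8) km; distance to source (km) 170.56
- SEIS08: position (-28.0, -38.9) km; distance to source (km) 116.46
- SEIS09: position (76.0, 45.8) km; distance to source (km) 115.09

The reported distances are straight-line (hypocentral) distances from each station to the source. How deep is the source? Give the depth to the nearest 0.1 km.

z ≈ 44.3 km

Each station gives a sphere (x−x_i)² + (y−y_i)² + z² = d_i² (stations at z=0).
Subtracting the SEIS06 sphere from SEIS07 and SEIS08: z² cancels, leaving linear equations in x and y:
17.2 x − 348.2 y = -24434.12
-91.4 x − 252.4 y = -14835.06
Solving: x ≈ -27.694, y ≈ 68.805 km (keep extra digits for the depth step; rounded: -27.7, 68.8).
Then from the SEIS06 sphere: z² = 66.07² − (x − 17.7)² − (y − 87.3)² with x = -27.694, y = 68.805, so z ≈ 44.301 ≈ 44.3 km.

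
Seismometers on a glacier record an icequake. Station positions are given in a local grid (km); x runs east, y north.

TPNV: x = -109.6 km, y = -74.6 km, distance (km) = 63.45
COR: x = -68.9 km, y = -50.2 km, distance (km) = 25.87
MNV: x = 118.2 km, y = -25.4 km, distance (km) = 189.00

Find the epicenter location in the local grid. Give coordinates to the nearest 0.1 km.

-70.8 km east, -24.4 km north

Circle about each station: (x + 109.6)² + (y + 74.6)² = 63.45²; (x + 68.9)² + (y + 50.2)² = 25.87²; (x − 118.2)² + (y + 25.4)² = 189.00².
Subtracting the TPNV equation from the COR and MNV equations removes the quadratic terms:
81.4 x + 48.8 y = -6953.42
455.6 x + 98.4 y = -34656.02
Solving the 2×2 system: x ≈ -70.8, y ≈ -24.4 km.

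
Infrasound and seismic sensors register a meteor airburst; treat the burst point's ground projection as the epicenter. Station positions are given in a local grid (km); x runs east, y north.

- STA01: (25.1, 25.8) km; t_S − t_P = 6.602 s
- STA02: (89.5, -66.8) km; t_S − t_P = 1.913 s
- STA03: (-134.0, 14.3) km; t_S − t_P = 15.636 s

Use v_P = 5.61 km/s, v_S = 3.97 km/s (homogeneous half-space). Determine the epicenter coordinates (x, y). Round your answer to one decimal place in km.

Distance from S−P lag: d = Δt · v_P v_S / (v_P − v_S) = Δt · (5.61·3.97)/(5.61−3.97) ≈ 13.5803·Δt.
So d_STA01 = 89.66, d_STA02 = 25.98, d_STA03 = 212.34 km.
Circle about each station: (x − 25.1)² + (y − 25.8)² = 89.66²; (x − 89.5)² + (y + 66.8)² = 25.98²; (x + 134.0)² + (y − 14.3)² = 212.34².
Subtracting pairs of circle equations eliminates x²+y² and gives linear equations (the radical axes):
128.8 x − 185.2 y = 18540.80
-318.2 x − 23.0 y = -20184.52
Solving the 2×2 system: x ≈ 67.3, y ≈ -53.3 km.

67.3 km east, -53.3 km north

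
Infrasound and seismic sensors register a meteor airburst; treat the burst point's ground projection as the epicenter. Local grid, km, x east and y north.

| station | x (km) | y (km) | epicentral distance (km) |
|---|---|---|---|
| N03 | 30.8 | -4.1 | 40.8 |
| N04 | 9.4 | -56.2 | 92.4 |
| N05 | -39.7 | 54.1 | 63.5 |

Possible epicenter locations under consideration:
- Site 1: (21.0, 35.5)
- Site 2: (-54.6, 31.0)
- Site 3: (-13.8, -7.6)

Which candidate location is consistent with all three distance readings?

Site 1

For each candidate, compare |candidate − station| to the reported distance:
Site 1: residuals N03 0.0, N04 0.0, N05 0.0 → max 0.0 km
Site 2: residuals N03 51.5, N04 15.8, N05 36.0 → max 51.5 km
Site 3: residuals N03 3.9, N04 38.5, N05 3.4 → max 38.5 km
Only Site 1 has all residuals ≈ 0.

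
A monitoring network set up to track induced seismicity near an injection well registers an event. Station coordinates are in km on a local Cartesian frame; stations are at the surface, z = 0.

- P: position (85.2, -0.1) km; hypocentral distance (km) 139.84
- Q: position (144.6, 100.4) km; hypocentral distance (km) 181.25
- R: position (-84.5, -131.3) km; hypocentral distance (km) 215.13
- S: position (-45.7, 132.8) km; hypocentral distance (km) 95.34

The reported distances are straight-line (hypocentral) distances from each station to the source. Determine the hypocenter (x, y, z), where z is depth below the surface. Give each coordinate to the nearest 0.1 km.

x ≈ -21.8 km, y ≈ 64.8 km, depth ≈ 62.4 km

Each station gives a sphere (x−x_i)² + (y−y_i)² + z² = d_i² (stations at z=0).
Subtracting the P sphere from Q and R: z² cancels, leaving linear equations in x and y:
118.8 x + 201.0 y = 10433.93
-339.4 x − 262.4 y = -9604.80
Solving: x ≈ -21.792, y ≈ 64.790 km (keep extra digits for the depth step; rounded: -21.8, 64.8).
Then from the P sphere: z² = 139.84² − (x − 85.2)² − (y + 0.1)² with x = -21.792, y = 64.790, so z ≈ 62.428 ≈ 62.4 km.
Check against S (with the unrounded solution): distance 95.36 ≈ 95.34 km. ✓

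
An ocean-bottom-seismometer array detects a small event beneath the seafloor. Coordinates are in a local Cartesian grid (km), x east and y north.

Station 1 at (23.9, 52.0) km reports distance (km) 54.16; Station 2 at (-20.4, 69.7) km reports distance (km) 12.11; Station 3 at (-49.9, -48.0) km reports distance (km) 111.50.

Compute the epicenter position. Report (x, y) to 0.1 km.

x ≈ -29.4 km, y ≈ 61.6 km

Circle about each station: (x − 23.9)² + (y − 52.0)² = 54.16²; (x + 20.4)² + (y − 69.7)² = 12.11²; (x + 49.9)² + (y + 48.0)² = 111.50².
Subtracting the Station 1 equation from the Station 2 and Station 3 equations removes the quadratic terms:
-88.6 x + 35.4 y = 4785.69
-147.6 x − 200.0 y = -7980.14
Solving the 2×2 system: x ≈ -29.4, y ≈ 61.6 km.
Check against Station 1 (with the unrounded x, y): √((x − 23.9)²+(y − 52.0)²) = 54.16 ≈ 54.16 km. ✓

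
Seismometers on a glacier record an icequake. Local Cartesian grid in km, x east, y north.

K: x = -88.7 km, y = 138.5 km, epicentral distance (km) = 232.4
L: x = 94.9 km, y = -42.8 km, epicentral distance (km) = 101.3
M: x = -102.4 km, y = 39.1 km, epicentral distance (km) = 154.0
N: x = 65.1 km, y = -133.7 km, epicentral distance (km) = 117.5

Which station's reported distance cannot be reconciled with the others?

N

Solve using three stations at a time. Using K, L, M (subtract circle equations pairwise → linear system) gives (x, y) ≈ (-0.7, -76.7).
Distances from that point to each station vs reported:
  K: calculated 232.5 vs reported 232.4 → residual 0.1 km
  L: calculated 101.4 vs reported 101.3 → residual 0.1 km
  M: calculated 154.1 vs reported 154.0 → residual 0.1 km
  N: calculated 87.1 vs reported 117.5 → residual 30.4 km
K, L, M are mutually consistent (residuals ≈ 0); N is off by 30.4 km.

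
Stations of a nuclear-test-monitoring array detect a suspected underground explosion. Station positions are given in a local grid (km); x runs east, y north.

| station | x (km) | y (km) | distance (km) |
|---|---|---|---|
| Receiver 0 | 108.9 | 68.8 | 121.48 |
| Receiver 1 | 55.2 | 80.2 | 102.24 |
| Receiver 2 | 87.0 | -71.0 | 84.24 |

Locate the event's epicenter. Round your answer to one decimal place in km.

Circle about each station: (x − 108.9)² + (y − 68.8)² = 121.48²; (x − 55.2)² + (y − 80.2)² = 102.24²; (x − 87.0)² + (y + 71.0)² = 84.24².
Subtracting pairs of circle equations eliminates x²+y² and gives linear equations (the radical axes):
-107.4 x + 22.8 y = -2809.20
-43.8 x − 279.6 y = 3678.36
Solving the 2×2 system: x ≈ 22.6, y ≈ -16.7 km.
Check against Receiver 0 (with the unrounded x, y): √((x − 108.9)²+(y − 68.8)²) = 121.47 ≈ 121.48 km. ✓

(22.6, -16.7)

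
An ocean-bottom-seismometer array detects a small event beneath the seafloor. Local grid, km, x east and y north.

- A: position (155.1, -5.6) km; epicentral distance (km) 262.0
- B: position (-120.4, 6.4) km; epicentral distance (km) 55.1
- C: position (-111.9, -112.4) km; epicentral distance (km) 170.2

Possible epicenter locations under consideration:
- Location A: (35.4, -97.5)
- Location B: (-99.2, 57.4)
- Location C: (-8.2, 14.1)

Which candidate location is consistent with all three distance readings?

For each candidate, compare |candidate − station| to the reported distance:
Location A: residuals A 111.1, B 132.2, C 22.1 → max 132.2 km
Location B: residuals A 0.0, B 0.1, C 0.1 → max 0.1 km
Location C: residuals A 97.5, B 57.4, C 6.6 → max 97.5 km
Only Location B has all residuals ≈ 0.

Location B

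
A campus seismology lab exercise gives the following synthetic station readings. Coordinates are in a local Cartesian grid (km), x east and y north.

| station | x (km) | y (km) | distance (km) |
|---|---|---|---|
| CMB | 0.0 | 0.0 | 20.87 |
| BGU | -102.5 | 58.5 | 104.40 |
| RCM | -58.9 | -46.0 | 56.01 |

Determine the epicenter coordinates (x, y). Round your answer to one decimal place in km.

Circle about each station: x² + y² = 20.87²; (x + 102.5)² + (y − 58.5)² = 104.40²; (x + 58.9)² + (y + 46.0)² = 56.01².
Subtracting the CMB equation from the BGU and RCM equations removes the quadratic terms:
-205.0 x + 117.0 y = 3464.70
-117.8 x − 92.0 y = 2883.65
Solving the 2×2 system: x ≈ -20.1, y ≈ -5.6 km.

(-20.1, -5.6)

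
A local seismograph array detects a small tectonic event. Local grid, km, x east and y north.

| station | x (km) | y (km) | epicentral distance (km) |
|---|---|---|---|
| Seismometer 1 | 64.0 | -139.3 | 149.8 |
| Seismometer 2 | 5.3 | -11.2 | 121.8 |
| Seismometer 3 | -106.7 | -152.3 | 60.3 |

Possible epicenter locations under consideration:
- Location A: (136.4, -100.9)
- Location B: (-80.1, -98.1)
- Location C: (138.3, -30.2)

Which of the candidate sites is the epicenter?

For each candidate, compare |candidate − station| to the reported distance:
Location A: residuals Seismometer 1 67.8, Seismometer 2 37.0, Seismometer 3 188.2 → max 188.2 km
Location B: residuals Seismometer 1 0.1, Seismometer 2 0.0, Seismometer 3 0.1 → max 0.1 km
Location C: residuals Seismometer 1 17.8, Seismometer 2 12.6, Seismometer 3 213.4 → max 213.4 km
Only Location B has all residuals ≈ 0.

Location B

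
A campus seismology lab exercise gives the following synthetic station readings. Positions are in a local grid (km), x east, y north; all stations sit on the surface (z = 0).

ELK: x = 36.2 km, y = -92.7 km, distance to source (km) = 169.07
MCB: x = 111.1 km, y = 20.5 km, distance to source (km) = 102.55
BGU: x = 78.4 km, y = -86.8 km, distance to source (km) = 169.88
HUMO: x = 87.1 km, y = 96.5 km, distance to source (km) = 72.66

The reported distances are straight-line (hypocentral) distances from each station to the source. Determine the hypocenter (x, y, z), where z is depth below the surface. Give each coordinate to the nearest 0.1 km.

(31.5, 71.6, 39.6)

Each station gives a sphere (x−x_i)² + (y−y_i)² + z² = d_i² (stations at z=0).
Subtracting the ELK sphere from MCB and BGU: z² cancels, leaving linear equations in x and y:
149.8 x + 226.4 y = 20927.89
84.4 x + 11.8 y = 3502.52
Solving: x ≈ 31.488, y ≈ 71.603 km (keep extra digits for the depth step; rounded: 31.5, 71.6).
Then from the ELK sphere: z² = 169.07² − (x − 36.2)² − (y + 92.7)² with x = 31.488, y = 71.603, so z ≈ 39.585 ≈ 39.6 km.
Check against HUMO (with the unrounded solution): distance 72.66 ≈ 72.66 km. ✓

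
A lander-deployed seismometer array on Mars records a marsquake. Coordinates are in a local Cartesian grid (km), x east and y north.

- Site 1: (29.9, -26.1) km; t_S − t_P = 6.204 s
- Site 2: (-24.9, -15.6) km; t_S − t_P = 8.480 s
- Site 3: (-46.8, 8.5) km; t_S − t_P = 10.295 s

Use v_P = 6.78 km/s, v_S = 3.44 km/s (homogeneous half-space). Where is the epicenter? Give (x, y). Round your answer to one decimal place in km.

x ≈ 24.6 km, y ≈ 16.9 km

Distance from S−P lag: d = Δt · v_P v_S / (v_P − v_S) = Δt · (6.78·3.44)/(6.78−3.44) ≈ 6.9830·Δt.
So d_Site 1 = 43.32, d_Site 2 = 59.22, d_Site 3 = 71.89 km.
Circle about each station: (x − 29.9)² + (y + 26.1)² = 43.32²; (x + 24.9)² + (y + 15.6)² = 59.22²; (x + 46.8)² + (y − 8.5)² = 71.89².
Subtracting the Site 1 equation from the Site 2 and Site 3 equations removes the quadratic terms:
-109.6 x + 21.0 y = -2342.24
-153.4 x + 69.2 y = -2604.28
Solving the 2×2 system: x ≈ 24.6, y ≈ 16.9 km.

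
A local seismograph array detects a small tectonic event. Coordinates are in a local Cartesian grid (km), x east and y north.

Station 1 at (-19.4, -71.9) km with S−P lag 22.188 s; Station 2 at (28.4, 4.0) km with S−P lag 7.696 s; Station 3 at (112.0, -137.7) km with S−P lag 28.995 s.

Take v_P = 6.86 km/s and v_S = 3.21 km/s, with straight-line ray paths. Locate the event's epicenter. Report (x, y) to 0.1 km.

(66.1, 31.1)

Distance from S−P lag: d = Δt · v_P v_S / (v_P − v_S) = Δt · (6.86·3.21)/(6.86−3.21) ≈ 6.0330·Δt.
So d_Station 1 = 133.86, d_Station 2 = 46.43, d_Station 3 = 174.93 km.
Circle about each station: (x + 19.4)² + (y + 71.9)² = 133.86²; (x − 28.4)² + (y − 4.0)² = 46.43²; (x − 112.0)² + (y + 137.7)² = 174.93².
Subtracting the Station 1 equation from the Station 2 and Station 3 equations removes the quadratic terms:
95.6 x + 151.8 y = 11039.34
262.8 x − 131.6 y = 13277.31
Solving the 2×2 system: x ≈ 66.1, y ≈ 31.1 km.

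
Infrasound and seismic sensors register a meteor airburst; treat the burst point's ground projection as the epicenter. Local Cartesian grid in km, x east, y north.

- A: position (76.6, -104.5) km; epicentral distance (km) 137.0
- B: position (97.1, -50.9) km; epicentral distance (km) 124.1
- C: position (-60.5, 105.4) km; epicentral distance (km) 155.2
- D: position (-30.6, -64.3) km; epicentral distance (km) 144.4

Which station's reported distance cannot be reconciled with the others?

B

Solve using three stations at a time. Using A, C, D (subtract circle equations pairwise → linear system) gives (x, y) ≈ (76.6, 32.5).
Distances from that point to each station vs reported:
  A: calculated 137.0 vs reported 137.0 → residual 0.0 km
  B: calculated 85.9 vs reported 124.1 → residual 38.2 km
  C: calculated 155.2 vs reported 155.2 → residual 0.0 km
  D: calculated 144.4 vs reported 144.4 → residual 0.0 km
A, C, D are mutually consistent (residuals ≈ 0); B is off by 38.2 km.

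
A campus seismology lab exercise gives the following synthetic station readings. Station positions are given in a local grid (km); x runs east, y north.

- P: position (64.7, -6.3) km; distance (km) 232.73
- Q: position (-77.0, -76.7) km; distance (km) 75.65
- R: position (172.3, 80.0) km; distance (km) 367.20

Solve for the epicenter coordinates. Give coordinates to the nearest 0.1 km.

x ≈ -150.3 km, y ≈ -95.4 km

Circle about each station: (x − 64.7)² + (y + 6.3)² = 232.73²; (x + 77.0)² + (y + 76.7)² = 75.65²; (x − 172.3)² + (y − 80.0)² = 367.20².
Subtracting the P equation from the Q and R equations removes the quadratic terms:
-283.4 x − 140.8 y = 56026.44
215.2 x + 172.6 y = -48811.08
Solving the 2×2 system: x ≈ -150.3, y ≈ -95.4 km.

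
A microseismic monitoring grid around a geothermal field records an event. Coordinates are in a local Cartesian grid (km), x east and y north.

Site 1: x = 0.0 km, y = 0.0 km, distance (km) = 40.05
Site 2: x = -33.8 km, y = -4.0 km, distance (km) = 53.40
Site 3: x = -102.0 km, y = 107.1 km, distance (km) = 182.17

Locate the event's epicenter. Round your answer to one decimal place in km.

Circle about each station: x² + y² = 40.05²; (x + 33.8)² + (y + 4.0)² = 53.40²; (x + 102.0)² + (y − 107.1)² = 182.17².
Subtracting the Site 1 equation from the Site 2 and Site 3 equations removes the quadratic terms:
-67.6 x − 8.0 y = -89.12
-204.0 x + 214.2 y = -9707.50
Solving the 2×2 system: x ≈ 6.0, y ≈ -39.6 km.

x ≈ 6.0 km, y ≈ -39.6 km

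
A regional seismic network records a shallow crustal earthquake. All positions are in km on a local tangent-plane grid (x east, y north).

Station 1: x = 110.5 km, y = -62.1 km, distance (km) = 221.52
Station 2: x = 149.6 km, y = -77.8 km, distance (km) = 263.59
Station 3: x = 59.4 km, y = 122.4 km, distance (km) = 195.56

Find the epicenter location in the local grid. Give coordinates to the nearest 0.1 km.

x ≈ -99.5 km, y ≈ 8.4 km

Circle about each station: (x − 110.5)² + (y + 62.1)² = 221.52²; (x − 149.6)² + (y + 77.8)² = 263.59²; (x − 59.4)² + (y − 122.4)² = 195.56².
Subtracting the Station 1 equation from the Station 2 and Station 3 equations removes the quadratic terms:
78.2 x − 31.4 y = -8042.24
-102.2 x + 369.0 y = 13270.86
Solving the 2×2 system: x ≈ -99.5, y ≈ 8.4 km.
Check against Station 1 (with the unrounded x, y): √((x − 110.5)²+(y + 62.1)²) = 221.49 ≈ 221.52 km. ✓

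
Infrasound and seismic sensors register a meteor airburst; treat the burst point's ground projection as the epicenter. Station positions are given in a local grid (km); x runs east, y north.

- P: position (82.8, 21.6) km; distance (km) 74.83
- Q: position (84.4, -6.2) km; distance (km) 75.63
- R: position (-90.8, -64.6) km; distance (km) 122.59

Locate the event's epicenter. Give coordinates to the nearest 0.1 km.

Circle about each station: (x − 82.8)² + (y − 21.6)² = 74.83²; (x − 84.4)² + (y + 6.2)² = 75.63²; (x + 90.8)² + (y + 64.6)² = 122.59².
Subtracting pairs of circle equations eliminates x²+y² and gives linear equations (the radical axes):
3.2 x − 55.6 y = -280.97
-347.2 x − 172.4 y = -4333.38
Solving the 2×2 system: x ≈ 9.7, y ≈ 5.6 km.

(9.7, 5.6)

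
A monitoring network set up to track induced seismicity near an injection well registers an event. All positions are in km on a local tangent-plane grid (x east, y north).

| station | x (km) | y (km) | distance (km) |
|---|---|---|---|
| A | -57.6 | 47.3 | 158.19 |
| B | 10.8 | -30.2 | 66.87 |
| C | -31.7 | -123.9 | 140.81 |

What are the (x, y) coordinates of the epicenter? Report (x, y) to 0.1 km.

Circle about each station: (x + 57.6)² + (y − 47.3)² = 158.19²; (x − 10.8)² + (y + 30.2)² = 66.87²; (x + 31.7)² + (y + 123.9)² = 140.81².
Subtracting the A equation from the B and C equations removes the quadratic terms:
136.8 x − 155.0 y = 16026.11
51.8 x − 342.4 y = 15997.67
Solving the 2×2 system: x ≈ 77.5, y ≈ -35.0 km.
Check against A (with the unrounded x, y): √((x + 57.6)²+(y − 47.3)²) = 158.19 ≈ 158.19 km. ✓

(77.5, -35.0)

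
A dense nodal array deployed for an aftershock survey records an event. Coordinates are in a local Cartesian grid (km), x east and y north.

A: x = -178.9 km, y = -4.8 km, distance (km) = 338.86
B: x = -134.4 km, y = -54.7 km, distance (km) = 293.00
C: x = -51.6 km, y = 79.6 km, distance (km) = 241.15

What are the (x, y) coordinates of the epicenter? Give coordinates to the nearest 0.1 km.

(158.2, -39.3)

Circle about each station: (x + 178.9)² + (y + 4.8)² = 338.86²; (x + 134.4)² + (y + 54.7)² = 293.00²; (x + 51.6)² + (y − 79.6)² = 241.15².
Subtracting pairs of circle equations eliminates x²+y² and gives linear equations (the radical axes):
89.0 x − 99.8 y = 18004.30
254.6 x + 168.8 y = 33643.25
Solving the 2×2 system: x ≈ 158.2, y ≈ -39.3 km.
Check against A (with the unrounded x, y): √((x + 178.9)²+(y + 4.8)²) = 338.87 ≈ 338.86 km. ✓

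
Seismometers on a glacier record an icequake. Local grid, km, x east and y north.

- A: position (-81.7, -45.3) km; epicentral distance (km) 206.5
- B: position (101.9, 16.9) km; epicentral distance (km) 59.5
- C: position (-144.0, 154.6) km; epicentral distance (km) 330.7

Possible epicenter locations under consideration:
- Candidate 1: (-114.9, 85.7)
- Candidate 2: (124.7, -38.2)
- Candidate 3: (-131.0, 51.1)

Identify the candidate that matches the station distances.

Candidate 2

For each candidate, compare |candidate − station| to the reported distance:
Candidate 1: residuals A 71.4, B 168.0, C 255.9 → max 255.9 km
Candidate 2: residuals A 0.0, B 0.1, C 0.0 → max 0.1 km
Candidate 3: residuals A 98.2, B 175.9, C 226.4 → max 226.4 km
Only Candidate 2 has all residuals ≈ 0.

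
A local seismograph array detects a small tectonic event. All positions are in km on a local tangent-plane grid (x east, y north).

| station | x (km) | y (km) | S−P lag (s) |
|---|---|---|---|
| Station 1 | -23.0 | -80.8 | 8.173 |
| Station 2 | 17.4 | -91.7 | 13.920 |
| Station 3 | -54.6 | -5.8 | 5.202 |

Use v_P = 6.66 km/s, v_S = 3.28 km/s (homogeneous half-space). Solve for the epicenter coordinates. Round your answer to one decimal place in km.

Distance from S−P lag: d = Δt · v_P v_S / (v_P − v_S) = Δt · (6.66·3.28)/(6.66−3.28) ≈ 6.4630·Δt.
So d_Station 1 = 52.82, d_Station 2 = 89.96, d_Station 3 = 33.62 km.
Circle about each station: (x + 23.0)² + (y + 80.8)² = 52.82²; (x − 17.4)² + (y + 91.7)² = 89.96²; (x + 54.6)² + (y + 5.8)² = 33.62².
Subtracting pairs of circle equations eliminates x²+y² and gives linear equations (the radical axes):
80.8 x − 21.8 y = -3648.84
-63.2 x + 150.0 y = -2383.19
Solving the 2×2 system: x ≈ -55.8, y ≈ -39.4 km.
Check against Station 1 (with the unrounded x, y): √((x + 23.0)²+(y + 80.8)²) = 52.82 ≈ 52.82 km. ✓

-55.8 km east, -39.4 km north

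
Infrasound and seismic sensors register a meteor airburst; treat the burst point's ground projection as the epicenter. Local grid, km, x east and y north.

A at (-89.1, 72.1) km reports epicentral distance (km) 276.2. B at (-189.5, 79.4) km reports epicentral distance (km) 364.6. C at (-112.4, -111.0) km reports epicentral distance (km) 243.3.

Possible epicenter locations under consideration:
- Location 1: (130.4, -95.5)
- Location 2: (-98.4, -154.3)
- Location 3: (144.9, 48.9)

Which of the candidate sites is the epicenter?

For each candidate, compare |candidate − station| to the reported distance:
Location 1: residuals A 0.0, B 0.0, C 0.0 → max 0.0 km
Location 2: residuals A 49.6, B 113.8, C 197.8 → max 197.8 km
Location 3: residuals A 41.1, B 28.8, C 59.6 → max 59.6 km
Only Location 1 has all residuals ≈ 0.

Location 1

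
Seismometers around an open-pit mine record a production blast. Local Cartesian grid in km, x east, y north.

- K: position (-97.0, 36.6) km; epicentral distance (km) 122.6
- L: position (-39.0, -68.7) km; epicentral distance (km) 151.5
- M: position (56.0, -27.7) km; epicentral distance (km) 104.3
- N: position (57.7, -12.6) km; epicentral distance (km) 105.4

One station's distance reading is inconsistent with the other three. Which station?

N

Solve using three stations at a time. Using K, L, M (subtract circle equations pairwise → linear system) gives (x, y) ≈ (20.8, 70.5).
Distances from that point to each station vs reported:
  K: calculated 122.6 vs reported 122.6 → residual 0.0 km
  L: calculated 151.5 vs reported 151.5 → residual 0.0 km
  M: calculated 104.3 vs reported 104.3 → residual 0.0 km
  N: calculated 90.9 vs reported 105.4 → residual 14.5 km
K, L, M are mutually consistent (residuals ≈ 0); N is off by 14.5 km.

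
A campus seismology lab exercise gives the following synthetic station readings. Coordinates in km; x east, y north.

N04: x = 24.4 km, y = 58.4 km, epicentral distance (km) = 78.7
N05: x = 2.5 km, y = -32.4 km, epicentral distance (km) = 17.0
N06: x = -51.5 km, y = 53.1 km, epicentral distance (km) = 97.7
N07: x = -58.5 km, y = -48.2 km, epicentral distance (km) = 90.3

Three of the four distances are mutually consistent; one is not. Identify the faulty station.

N07

Solve using three stations at a time. Using N04, N05, N06 (subtract circle equations pairwise → linear system) gives (x, y) ≈ (13.8, -19.6).
Distances from that point to each station vs reported:
  N04: calculated 78.7 vs reported 78.7 → residual 0.0 km
  N05: calculated 17.1 vs reported 17.0 → residual 0.1 km
  N06: calculated 97.7 vs reported 97.7 → residual 0.0 km
  N07: calculated 77.7 vs reported 90.3 → residual 12.6 km
N04, N05, N06 are mutually consistent (residuals ≈ 0); N07 is off by 12.6 km.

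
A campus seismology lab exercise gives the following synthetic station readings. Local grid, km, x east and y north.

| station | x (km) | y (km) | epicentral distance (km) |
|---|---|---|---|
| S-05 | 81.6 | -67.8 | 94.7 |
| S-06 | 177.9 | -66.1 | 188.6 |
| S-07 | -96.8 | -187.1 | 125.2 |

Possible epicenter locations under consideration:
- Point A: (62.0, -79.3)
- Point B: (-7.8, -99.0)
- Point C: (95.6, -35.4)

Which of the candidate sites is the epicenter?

Point B

For each candidate, compare |candidate − station| to the reported distance:
Point A: residuals S-05 72.0, S-06 72.0, S-07 66.7 → max 72.0 km
Point B: residuals S-05 0.0, S-06 0.0, S-07 0.0 → max 0.0 km
Point C: residuals S-05 59.4, S-06 100.8, S-07 119.8 → max 119.8 km
Only Point B has all residuals ≈ 0.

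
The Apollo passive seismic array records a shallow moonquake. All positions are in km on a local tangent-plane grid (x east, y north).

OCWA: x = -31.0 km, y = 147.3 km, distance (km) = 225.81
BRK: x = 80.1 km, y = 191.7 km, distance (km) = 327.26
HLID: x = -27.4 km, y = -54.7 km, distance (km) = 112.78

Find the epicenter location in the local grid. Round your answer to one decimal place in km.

(-140.1, -50.4)

Circle about each station: (x + 31.0)² + (y − 147.3)² = 225.81²; (x − 80.1)² + (y − 191.7)² = 327.26²; (x + 27.4)² + (y + 54.7)² = 112.78².
Subtracting the OCWA equation from the BRK and HLID equations removes the quadratic terms:
222.2 x + 88.8 y = -35602.34
7.2 x − 404.0 y = 19355.39
Solving the 2×2 system: x ≈ -140.1, y ≈ -50.4 km.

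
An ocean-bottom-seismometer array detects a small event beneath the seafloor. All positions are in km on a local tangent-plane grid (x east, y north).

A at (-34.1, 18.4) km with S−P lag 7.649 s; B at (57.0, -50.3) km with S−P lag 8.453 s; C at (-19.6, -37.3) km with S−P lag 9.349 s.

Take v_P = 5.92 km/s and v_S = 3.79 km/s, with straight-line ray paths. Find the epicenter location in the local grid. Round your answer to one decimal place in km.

44.1 km east, 37.8 km north

Distance from S−P lag: d = Δt · v_P v_S / (v_P − v_S) = Δt · (5.92·3.79)/(5.92−3.79) ≈ 10.5337·Δt.
So d_A = 80.57, d_B = 89.04, d_C = 98.48 km.
Circle about each station: (x + 34.1)² + (y − 18.4)² = 80.57²; (x − 57.0)² + (y + 50.3)² = 89.04²; (x + 19.6)² + (y + 37.3)² = 98.48².
Subtracting the A equation from the B and C equations removes the quadratic terms:
182.2 x − 137.4 y = 2841.12
29.0 x − 111.4 y = -2932.71
Solving the 2×2 system: x ≈ 44.1, y ≈ 37.8 km.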